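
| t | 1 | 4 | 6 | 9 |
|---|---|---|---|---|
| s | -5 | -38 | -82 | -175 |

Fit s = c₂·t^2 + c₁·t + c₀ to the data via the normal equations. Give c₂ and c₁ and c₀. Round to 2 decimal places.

c₂ = -2.00, c₁ = -1.29, c₀ = -1.53

With design matrix M, MᵀM = [[8114, 1010, 134]; [1010, 134, 20]; [134, 20, 4]] and Mᵀs = [-17740, -2224, -300]ᵀ.
Row-reducing yields c₂ = -2, c₁ = -22/17, c₀ = -26/17.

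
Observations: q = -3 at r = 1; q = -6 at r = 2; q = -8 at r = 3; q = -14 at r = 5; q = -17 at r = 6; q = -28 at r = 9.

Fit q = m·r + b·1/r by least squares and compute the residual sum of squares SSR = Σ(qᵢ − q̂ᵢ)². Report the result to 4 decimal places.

Forming XᵀX = [[156, 6]; [6, 5837/4050]] and Xᵀq = [-463, -1567/90]ᵀ gives XᵀX·[m, b]ᵀ = Xᵀq.
det = 156·(5837/4050) − 6² = 127462/675.
m = ((-463)·(5837/4050) − 6·(-1567/90))/(127462/675) = -2279441/764772; b = (156·(-1567/90) − 6·(-463))/(127462/675) = 20880/63731.
Residuals: -265435/764772, -77515/382386, 212209/254924, 640285/764772, 105627/127462, -308829/254924; SSR = 2837161/764772.

SSR = 3.7098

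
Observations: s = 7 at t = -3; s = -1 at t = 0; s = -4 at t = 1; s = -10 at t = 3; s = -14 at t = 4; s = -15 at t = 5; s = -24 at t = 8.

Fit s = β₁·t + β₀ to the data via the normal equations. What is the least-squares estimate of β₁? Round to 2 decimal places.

MᵀM·[β₁, β₀]ᵀ = Mᵀs reads: 124·β₁ + 18·β₀ = -378;  18·β₁ + 7·β₀ = -61.
Eliminating β₀: 7·(row 1) − 18·(row 2) gives 544·β₁ = 7·(-378) − 18·(-61) = -1548, so β₁ = -387/136.
Then β₀ = ((-61) − 18·(-387/136))/7 = -95/68.

β₁ = -2.85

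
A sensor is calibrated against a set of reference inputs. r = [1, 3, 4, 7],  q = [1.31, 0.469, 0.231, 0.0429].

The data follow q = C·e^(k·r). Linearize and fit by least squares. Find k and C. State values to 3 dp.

Let Y = ln q. Fitting Y = k·r + ln C by least squares:
Σr = 15.0000, Σ(r)² = 75.0000, Σln q = -5.1013, Σr·ln q = -29.9050.
Equations: 75.0000·k + 15.0000·ln C = -29.9050;  15.0000·k + 4·ln C = -5.1013.
Δ = 75.0000·4 − (15.0000)² = 75.0000; k = (-29.9050·4 − 15.0000·-5.1013)/75.0000 = -0.57466, ln C = (75.0000·-5.1013 − 15.0000·-29.9050)/75.0000 = 0.87965, so C = exp(0.87965) = 2.41005.

k = -0.575, C = 2.410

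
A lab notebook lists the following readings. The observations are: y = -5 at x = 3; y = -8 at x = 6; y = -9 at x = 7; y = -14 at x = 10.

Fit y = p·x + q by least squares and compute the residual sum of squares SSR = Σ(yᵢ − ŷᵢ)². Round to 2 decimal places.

The normal system MᵀM·[p, q]ᵀ = Mᵀy is [[194, 26]; [26, 4]]·[p, q]ᵀ = [-266, -36]ᵀ.
det = 194·4 − 26² = 100.
p = ((-266)·4 − 26·(-36))/100 = -32/25; q = (194·(-36) − 26·(-266))/100 = -17/25.
Residuals: -12/25, 9/25, 16/25, -13/25; SSR = 26/25.

SSR = 1.04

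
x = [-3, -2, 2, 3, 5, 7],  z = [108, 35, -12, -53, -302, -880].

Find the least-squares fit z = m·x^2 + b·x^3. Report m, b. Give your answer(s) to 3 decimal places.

m = 2.939, b = -2.988

Entries of AᵀA: Σx^2·x^2 = 3220, Σx^2·x^3 = 19932, Σx^3·x^3 = 134860.
Moment sums: Σx^2·z = -50083, Σx^3·z = -344313.
Eliminating b: 134860·(row 1) − 19932·(row 2) gives 36964576·m = 134860·(-50083) − 19932·(-344313) = 108653336, so m = 1234697/420052.
Then b = ((-344313) − 19932·(1234697/420052))/134860 = -3451047/1155143.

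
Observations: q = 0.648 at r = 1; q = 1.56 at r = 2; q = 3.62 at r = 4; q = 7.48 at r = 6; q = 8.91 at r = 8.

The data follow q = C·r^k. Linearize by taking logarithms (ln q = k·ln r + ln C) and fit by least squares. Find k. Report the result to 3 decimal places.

k = 1.297

Taking logs, ln q = k·ln r + ln C, so regress ln q on ln r.
Σln r = 5.9506, Σ(ln r)² = 9.9367, Σln q = 5.4967, Σln r·ln q = 10.2452.
Equations: 9.9367·k + 5.9506·ln C = 10.2452;  5.9506·k + 5·ln C = 5.4967.
Solving (det = 14.2736): k = 1.29730, ln C = -0.44461.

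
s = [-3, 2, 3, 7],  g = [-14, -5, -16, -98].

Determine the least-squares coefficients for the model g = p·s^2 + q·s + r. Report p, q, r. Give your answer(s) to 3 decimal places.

p = -2.029, q = -0.289, r = 3.418

With design matrix M, MᵀM = [[2579, 351, 71]; [351, 71, 9]; [71, 9, 4]] and Mᵀg = [-5092, -702, -133]ᵀ.
Inverting the 3×3 Gram matrix, [p, q, r]ᵀ = [-12317/6070, -351/1214, 10374/3035]ᵀ.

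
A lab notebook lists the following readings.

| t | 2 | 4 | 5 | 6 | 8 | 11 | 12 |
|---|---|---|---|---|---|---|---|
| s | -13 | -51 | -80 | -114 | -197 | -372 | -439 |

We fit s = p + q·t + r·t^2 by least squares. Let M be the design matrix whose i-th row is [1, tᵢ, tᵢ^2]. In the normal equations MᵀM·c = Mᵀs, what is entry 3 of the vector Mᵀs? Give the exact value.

Entry 3 ↔ basis t^2, so (Mᵀs)_{3} = Σᵢ (t^2)·sᵢ = (4)·(-13) + (16)·(-51) + (25)·(-80) + (36)·(-114) + (64)·(-197) + (121)·(-372) + (144)·(-439) = -127808.

-127808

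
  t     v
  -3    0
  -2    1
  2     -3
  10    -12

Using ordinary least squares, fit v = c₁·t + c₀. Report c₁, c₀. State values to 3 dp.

c₁ = -0.988, c₀ = -1.771

Normal-equation sums: Σt·t = 117, Σt = 7, Σ1 = 4.
Right-hand side: Σt·v = -128, Σv = -14.
So XᵀX·[c₁, c₀]ᵀ = Xᵀv: [[117, 7]; [7, 4]]·[c₁, c₀]ᵀ = [-128, -14]ᵀ.
Eliminating c₀: 4·(row 1) − 7·(row 2) gives 419·c₁ = 4·(-128) − 7·(-14) = -414, so c₁ = -414/419.
Then c₀ = ((-14) − 7·(-414/419))/4 = -742/419.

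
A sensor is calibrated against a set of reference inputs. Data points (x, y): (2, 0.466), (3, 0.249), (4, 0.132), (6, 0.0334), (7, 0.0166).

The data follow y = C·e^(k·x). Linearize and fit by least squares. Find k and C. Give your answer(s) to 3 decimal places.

Linearized form: ln y = k·x + ln C. From the 5 transformed points,
Σx = 22.0000, Σ(x)² = 114.0000, Σln y = -11.6764, Σx·ln y = -62.8815.
Equations: 114.0000·k + 22.0000·ln C = -62.8815;  22.0000·k + 5·ln C = -11.6764.
Δ = 114.0000·5 − (22.0000)² = 86.0000; k = (-62.8815·5 − 22.0000·-11.6764)/86.0000 = -0.66892, ln C = (114.0000·-11.6764 − 22.0000·-62.8815)/86.0000 = 0.60798, so C = exp(0.60798) = 1.83672.

k = -0.669, C = 1.837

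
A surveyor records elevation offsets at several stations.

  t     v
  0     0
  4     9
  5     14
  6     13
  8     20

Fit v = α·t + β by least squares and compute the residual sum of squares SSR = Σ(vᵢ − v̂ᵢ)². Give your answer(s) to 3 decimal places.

From the data, Σt·t = 141, Σt = 23, Σ1 = 5.
Moment sums: Σt·v = 344, Σv = 56.
Normal equations: [[141, 23]; [23, 5]]·[α, β]ᵀ = [344, 56]ᵀ.
det = 141·5 − 23² = 176.
α = (344·5 − 23·56)/176 = 27/11; β = (141·56 − 23·344)/176 = -1/11.
Residuals: 1/11, -8/11, 20/11, -18/11, 5/11; SSR = 74/11.

SSR = 6.727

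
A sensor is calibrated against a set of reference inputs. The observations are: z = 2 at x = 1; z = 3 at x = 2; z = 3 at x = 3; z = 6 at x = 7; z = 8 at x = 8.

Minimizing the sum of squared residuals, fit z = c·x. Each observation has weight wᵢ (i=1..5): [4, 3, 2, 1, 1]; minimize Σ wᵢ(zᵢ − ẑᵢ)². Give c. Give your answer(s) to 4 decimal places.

From the data, Σwᵢ·x·x = 147.
And Σwᵢ·x·z = 150.
c = 150/147 = 1.02041.

c = 1.0204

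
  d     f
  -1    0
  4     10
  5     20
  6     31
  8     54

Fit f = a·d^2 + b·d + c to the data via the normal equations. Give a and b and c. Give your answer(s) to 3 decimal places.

a = 0.938, b = -0.468, c = -1.581

Sums needed: Σd^2·d^2 = 6274, Σd^2·d = 916, Σd^2 = 142, Σd·d = 142, Σd = 22, Σ1 = 5.
Moment sums: Σd^2·f = 5232, Σd·f = 758, Σf = 115.
Row-reducing yields a = 19351/20631, b = -742/1587, c = -10871/6877.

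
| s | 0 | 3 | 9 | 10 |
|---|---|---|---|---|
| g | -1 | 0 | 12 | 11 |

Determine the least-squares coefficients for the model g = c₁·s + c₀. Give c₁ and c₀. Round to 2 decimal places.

Normal-equation sums: Σs·s = 190, Σs = 22, Σ1 = 4.
Moment sums: Σs·g = 218, Σg = 22.
AᵀA·[c₁, c₀]ᵀ = Aᵀg becomes [[190, 22]; [22, 4]]·[c₁, c₀]ᵀ = [218, 22]ᵀ.
Eliminating c₀: 4·(row 1) − 22·(row 2) gives 276·c₁ = 4·218 − 22·22 = 388, so c₁ = 97/69.
Then c₀ = (22 − 22·(97/69))/4 = -154/69.

c₁ = 1.41, c₀ = -2.23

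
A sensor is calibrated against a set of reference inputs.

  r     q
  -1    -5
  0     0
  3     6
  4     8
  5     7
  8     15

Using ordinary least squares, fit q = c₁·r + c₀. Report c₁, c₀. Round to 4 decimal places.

c₁ = 2.0395, c₀ = -1.2918

Normal-equation sums: Σr·r = 115, Σr = 19, Σ1 = 6.
For Aᵀq: Σr·q = 210, Σq = 31.
Determinant 115·6 − 19² = 329.
c₁ = (210·6 − 19·31)/329 = 671/329; c₀ = (115·31 − 19·210)/329 = -425/329.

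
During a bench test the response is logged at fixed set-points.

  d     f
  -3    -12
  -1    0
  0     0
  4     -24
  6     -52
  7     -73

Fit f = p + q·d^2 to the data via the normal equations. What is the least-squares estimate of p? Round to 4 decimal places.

Setting ∂/∂p … = 0 gives: 6·p + 111·q = -161;  111·p + 4035·q = -5941.
(Σ1 = 6, Σd^2 = 111, Σd^2·d^2 = 4035, Σf = -161, Σd^2·f = -5941.)
Eliminating q: 4035·(row 1) − 111·(row 2) gives 11889·p = 4035·(-161) − 111·(-5941) = 9816, so p = 3272/3963.
Then q = ((-5941) − 111·(3272/3963))/4035 = -1975/1321.

p = 0.8256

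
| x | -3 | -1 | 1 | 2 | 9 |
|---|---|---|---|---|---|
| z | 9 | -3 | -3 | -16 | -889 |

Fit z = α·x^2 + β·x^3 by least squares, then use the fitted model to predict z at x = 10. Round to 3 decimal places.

Compute the Gram sums: Σx^2·x^2 = 6660, Σx^2·x^3 = 58838, Σx^3·x^3 = 532236.
For Aᵀz: Σx^2·z = -71998, Σx^3·z = -648452.
det = 6660·532236 − 58838² = 82781516.
α = ((-71998)·532236 − 58838·(-648452))/82781516 = -41577188/20695379; β = (6660·(-648452) − 58838·(-71998))/82781516 = -20617999/20695379.
At x = 10: ẑ = (-41577188/20695379)·(100) + (-20617999/20695379)·(1000) = -24775717800/20695379.

ẑ = -1197.162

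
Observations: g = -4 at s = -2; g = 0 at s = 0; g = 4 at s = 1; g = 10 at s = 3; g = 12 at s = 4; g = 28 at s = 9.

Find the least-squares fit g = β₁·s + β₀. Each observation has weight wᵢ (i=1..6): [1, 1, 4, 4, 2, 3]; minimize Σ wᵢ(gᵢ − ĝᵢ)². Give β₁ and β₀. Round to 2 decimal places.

β₁ = 2.98, β₀ = 0.94

Sums needed: Σwᵢ·s·s = 319, Σwᵢ·s = 49, Σwᵢ·1 = 15.
Moment sums: Σwᵢ·s·g = 996, Σwᵢ·g = 160.
So MᵀWM·[β₁, β₀]ᵀ = MᵀWg: [[319, 49]; [49, 15]]·[β₁, β₀]ᵀ = [996, 160]ᵀ.
Eliminating β₀: 15·(row 1) − 49·(row 2) gives 2384·β₁ = 15·996 − 49·160 = 7100, so β₁ = 1775/596.
Then β₀ = (160 − 49·(1775/596))/15 = 559/596.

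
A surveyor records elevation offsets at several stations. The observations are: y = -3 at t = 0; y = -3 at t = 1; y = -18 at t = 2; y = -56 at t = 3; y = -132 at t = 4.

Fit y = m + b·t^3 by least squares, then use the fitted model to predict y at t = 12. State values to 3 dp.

ŷ = -3509.817

MᵀM·[m, b]ᵀ = Mᵀy reads: 5·m + 100·b = -212;  100·m + 4890·b = -10107.
(Σ1 = 5, Σt^3 = 100, Σt^3·t^3 = 4890, Σy = -212, Σt^3·y = -10107.)
Eliminating b: 4890·(row 1) − 100·(row 2) gives 14450·m = 4890·(-212) − 100·(-10107) = -25980, so m = -2598/1445.
Then b = ((-10107) − 100·(-2598/1445))/4890 = -5867/2890.
At t = 12: ŷ = (-2598/1445)·(1) + (-5867/2890)·(1728) = -5071686/1445.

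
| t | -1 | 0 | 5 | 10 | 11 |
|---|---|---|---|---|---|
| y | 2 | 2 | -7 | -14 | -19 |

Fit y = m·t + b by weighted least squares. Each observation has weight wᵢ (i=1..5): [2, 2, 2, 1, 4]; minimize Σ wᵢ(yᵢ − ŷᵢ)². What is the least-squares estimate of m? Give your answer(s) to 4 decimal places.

m = -1.7760

Entries of MᵀWM: Σwᵢ·t·t = 636, Σwᵢ·t = 62, Σwᵢ·1 = 11.
Moment sums: Σwᵢ·t·y = -1050, Σwᵢ·y = -96.
Eliminating b: 11·(row 1) − 62·(row 2) gives 3152·m = 11·(-1050) − 62·(-96) = -5598, so m = -2799/1576.
Then b = ((-96) − 62·(-2799/1576))/11 = 1011/788.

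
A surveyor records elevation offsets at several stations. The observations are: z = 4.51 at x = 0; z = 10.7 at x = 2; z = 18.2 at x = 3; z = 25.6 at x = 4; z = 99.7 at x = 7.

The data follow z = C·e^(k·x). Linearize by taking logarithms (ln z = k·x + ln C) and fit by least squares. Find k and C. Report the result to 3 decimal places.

With ln zᵢ as the transformed response and xᵢ as the regressor:
AᵀA = [[78.0000, 16.0000]; [16.0000, 5]], rhs = [58.6303, 14.6227]ᵀ  (here Σx = 16.0000, Σ(x)² = 78.0000, Σln z = 14.6227, Σx·ln z = 58.6303).
Δ = 78.0000·5 − (16.0000)² = 134.0000; k = (58.6303·5 − 16.0000·14.6227)/134.0000 = 0.44170, ln C = (78.0000·14.6227 − 16.0000·58.6303)/134.0000 = 1.51110, so C = exp(1.51110) = 4.53172.

k = 0.442, C = 4.532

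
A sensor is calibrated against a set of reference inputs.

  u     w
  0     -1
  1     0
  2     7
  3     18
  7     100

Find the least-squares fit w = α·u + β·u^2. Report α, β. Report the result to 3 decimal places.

The normal equations are: 63·α + 379·β = 768;  379·α + 2499·β = 5090.
Determinant 63·2499 − 379² = 13796.
α = (768·2499 − 379·5090)/13796 = -4939/6898; β = (63·5090 − 379·768)/13796 = 14799/6898.

α = -0.716, β = 2.145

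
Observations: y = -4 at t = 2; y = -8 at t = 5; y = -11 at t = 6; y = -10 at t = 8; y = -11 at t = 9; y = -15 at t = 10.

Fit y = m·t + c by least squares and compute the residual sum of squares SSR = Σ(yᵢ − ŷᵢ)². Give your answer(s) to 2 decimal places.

SSR = 9.91

Forming AᵀA = [[310, 40]; [40, 6]] and Aᵀy = [-443, -59]ᵀ gives AᵀA·[m, c]ᵀ = Aᵀy.
Δ = 310·6 − 40² = 260.
m = ((-443)·6 − 40·(-59))/260 = -149/130; c = (310·(-59) − 40·(-443))/260 = -57/26.
Residuals: 63/130, -1/13, -251/130, 177/130, 98/65, -35/26; SSR = 644/65.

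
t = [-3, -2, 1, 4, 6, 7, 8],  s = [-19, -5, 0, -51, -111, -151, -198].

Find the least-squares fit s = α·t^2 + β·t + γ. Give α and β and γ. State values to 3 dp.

Forming MᵀM = [[8147, 1101, 179]; [1101, 179, 21]; [179, 21, 7]] and Mᵀs = [-25074, -3444, -535]ᵀ gives MᵀM·[α, β, γ]ᵀ = Mᵀs.
Row-reducing yields α = -31109/10499, β = -60765/41996, γ = 154607/41996.

α = -2.963, β = -1.447, γ = 3.681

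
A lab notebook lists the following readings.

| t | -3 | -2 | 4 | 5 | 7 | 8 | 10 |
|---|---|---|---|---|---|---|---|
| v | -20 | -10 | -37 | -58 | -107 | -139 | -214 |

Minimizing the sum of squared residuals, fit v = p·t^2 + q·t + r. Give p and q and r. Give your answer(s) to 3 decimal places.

The normal equations are: 17475·p + 2009·q + 267·r = -37801;  2009·p + 267·q + 29·r = -4359;  267·p + 29·q + 7·r = -585.
Inverting the 3×3 Gram matrix, [p, q, r]ᵀ = [-230573/111809, -55999/111809, -317329/111809]ᵀ.

p = -2.062, q = -0.501, r = -2.838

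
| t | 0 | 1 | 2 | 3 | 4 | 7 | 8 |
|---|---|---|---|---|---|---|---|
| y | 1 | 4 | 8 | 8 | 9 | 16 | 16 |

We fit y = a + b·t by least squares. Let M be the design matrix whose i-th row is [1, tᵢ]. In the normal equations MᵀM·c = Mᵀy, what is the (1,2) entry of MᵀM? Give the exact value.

25

Row 1 ↔ basis 1, column 2 ↔ basis t, so (MᵀM)_{1,2} = Σᵢ t = (1)·(0) + (1)·(1) + (1)·(2) + (1)·(3) + (1)·(4) + (1)·(7) + (1)·(8) = 25.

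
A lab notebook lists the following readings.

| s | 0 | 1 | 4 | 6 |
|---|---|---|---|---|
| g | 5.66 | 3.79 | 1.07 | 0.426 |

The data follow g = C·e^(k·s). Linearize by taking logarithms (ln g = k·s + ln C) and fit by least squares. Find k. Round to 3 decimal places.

k = -0.430

Let Y = ln g. Fitting Y = k·s + ln C by least squares:
AᵀA = [[53.0000, 11.0000]; [11.0000, 4]], rhs = [-3.5169, 2.2801]ᵀ  (here Σs = 11.0000, Σ(s)² = 53.0000, Σln g = 2.2801, Σs·ln g = -3.5169).
Solving (det = 91.0000): k = -0.43021, ln C = 1.75311.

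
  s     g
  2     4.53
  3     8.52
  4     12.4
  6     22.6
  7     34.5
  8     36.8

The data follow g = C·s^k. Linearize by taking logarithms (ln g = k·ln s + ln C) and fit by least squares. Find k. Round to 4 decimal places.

With ln gᵢ as the transformed response and ln sᵢ as the regressor:
XᵀX = [[14.9303, 8.9952]; [8.9952, 6]], rhs = [26.8655, 16.4352]ᵀ  (here Σln s = 8.9952, Σ(ln s)² = 14.9303, Σln g = 16.4352, Σln s·ln g = 26.8655).
Δ = 14.9303·6 − (8.9952)² = 8.6686; k = (26.8655·6 − 8.9952·16.4352)/8.6686 = 1.54068, ln C = (14.9303·16.4352 − 8.9952·26.8655)/8.6686 = 0.42943.

k = 1.5407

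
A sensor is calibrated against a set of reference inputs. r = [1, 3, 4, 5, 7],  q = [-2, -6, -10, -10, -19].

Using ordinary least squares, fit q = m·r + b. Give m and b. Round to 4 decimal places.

m = -2.7500, b = 1.6000

Normal-equation sums: Σr·r = 100, Σr = 20, Σ1 = 5.
And Σr·q = -243, Σq = -47.
AᵀA·[m, b]ᵀ = Aᵀq becomes [[100, 20]; [20, 5]]·[m, b]ᵀ = [-243, -47]ᵀ.
Eliminating b: 5·(row 1) − 20·(row 2) gives 100·m = 5·(-243) − 20·(-47) = -275, so m = -11/4.
Then b = ((-47) − 20·(-11/4))/5 = 8/5.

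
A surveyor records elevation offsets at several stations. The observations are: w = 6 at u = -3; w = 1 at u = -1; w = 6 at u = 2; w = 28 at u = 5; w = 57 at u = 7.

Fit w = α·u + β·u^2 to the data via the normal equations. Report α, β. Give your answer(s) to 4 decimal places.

Sums needed: Σu·u = 88, Σu·u^2 = 448, Σu^2·u^2 = 3124.
For Mᵀw: Σu·w = 532, Σu^2·w = 3572.
Determinant 88·3124 − 448² = 74208.
α = (532·3124 − 448·3572)/74208 = 3857/4638; β = (88·3572 − 448·532)/74208 = 2375/2319.

α = 0.8316, β = 1.0241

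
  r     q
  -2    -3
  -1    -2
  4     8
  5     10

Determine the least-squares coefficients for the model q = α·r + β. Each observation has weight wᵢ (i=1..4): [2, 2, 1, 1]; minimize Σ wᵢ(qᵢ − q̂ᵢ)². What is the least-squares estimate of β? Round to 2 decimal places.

β = 0.38

With design matrix A, AᵀWA = [[51, 3]; [3, 6]] and AᵀWq = [98, 8]ᵀ.
Eliminating β: 6·(row 1) − 3·(row 2) gives 297·α = 6·98 − 3·8 = 564, so α = 188/99.
Then β = (8 − 3·(188/99))/6 = 38/99.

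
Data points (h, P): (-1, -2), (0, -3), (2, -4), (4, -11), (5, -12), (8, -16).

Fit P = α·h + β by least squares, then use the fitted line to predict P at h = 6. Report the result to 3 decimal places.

The normal system AᵀA·[α, β]ᵀ = AᵀP is [[110, 18]; [18, 6]]·[α, β]ᵀ = [-238, -48]ᵀ.
Δ = 110·6 − 18² = 336.
α = ((-238)·6 − 18·(-48))/336 = -47/28; β = (110·(-48) − 18·(-238))/336 = -83/28.
At h = 6: P̂ = (-47/28)·(6) + (-83/28)·(1) = -365/28.

P̂ = -13.036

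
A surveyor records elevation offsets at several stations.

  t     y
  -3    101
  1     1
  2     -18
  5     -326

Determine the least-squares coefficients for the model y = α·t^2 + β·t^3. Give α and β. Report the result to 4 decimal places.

Setting ∂/∂α … = 0 gives: 723·α + 2915·β = -7312;  2915·α + 16419·β = -43620.
(Σt^2·t^2 = 723, Σt^2·t^3 = 2915, Σt^3·t^3 = 16419, Σt^2·y = -7312, Σt^3·y = -43620.)
det = 723·16419 − 2915² = 3373712.
α = ((-7312)·16419 − 2915·(-43620))/3373712 = 1774143/843428; β = (723·(-43620) − 2915·(-7312))/3373712 = -2555695/843428.

α = 2.1035, β = -3.0301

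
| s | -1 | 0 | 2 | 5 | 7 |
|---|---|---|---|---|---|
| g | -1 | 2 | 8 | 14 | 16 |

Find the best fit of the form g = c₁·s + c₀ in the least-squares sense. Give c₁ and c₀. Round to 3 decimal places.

From the data, Σs·s = 79, Σs = 13, Σ1 = 5.
Right-hand side: Σs·g = 199, Σg = 39.
Normal equations: [[79, 13]; [13, 5]]·[c₁, c₀]ᵀ = [199, 39]ᵀ.
Δ = 79·5 − 13² = 226.
c₁ = (199·5 − 13·39)/226 = 244/113; c₀ = (79·39 − 13·199)/226 = 247/113.

c₁ = 2.159, c₀ = 2.186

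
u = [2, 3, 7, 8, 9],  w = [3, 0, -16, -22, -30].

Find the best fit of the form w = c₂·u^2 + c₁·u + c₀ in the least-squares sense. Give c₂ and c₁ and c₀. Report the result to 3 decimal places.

MᵀM·[c₂, c₁, c₀]ᵀ = Mᵀw reads: 13155·c₂ + 1619·c₁ + 207·c₀ = -4610;  1619·c₂ + 207·c₁ + 29·c₀ = -552;  207·c₂ + 29·c₁ + 5·c₀ = -65.
Solving the 3×3 system (Gaussian elimination) gives c₂ = -3093/7118, c₁ = 1249/7118, c₀ = 14136/3559.

c₂ = -0.435, c₁ = 0.175, c₀ = 3.972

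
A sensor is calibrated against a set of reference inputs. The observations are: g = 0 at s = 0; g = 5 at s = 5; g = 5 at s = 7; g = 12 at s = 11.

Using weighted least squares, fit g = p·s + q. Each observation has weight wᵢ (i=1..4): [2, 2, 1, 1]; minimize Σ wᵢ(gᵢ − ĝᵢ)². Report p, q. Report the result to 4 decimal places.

The normal equations are: 220·p + 28·q = 217;  28·p + 6·q = 27.
(Σwᵢ·s·s = 220, Σwᵢ·s = 28, Σwᵢ·1 = 6, Σwᵢ·s·g = 217, Σwᵢ·g = 27.)
Δ = 220·6 − 28² = 536.
p = (217·6 − 28·27)/536 = 273/268; q = (220·27 − 28·217)/536 = -17/67.

p = 1.0187, q = -0.2537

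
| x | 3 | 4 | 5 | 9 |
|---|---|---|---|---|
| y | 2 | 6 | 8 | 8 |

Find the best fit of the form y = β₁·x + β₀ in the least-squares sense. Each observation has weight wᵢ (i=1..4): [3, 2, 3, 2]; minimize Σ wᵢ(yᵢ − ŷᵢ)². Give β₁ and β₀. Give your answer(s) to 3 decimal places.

β₁ = 0.870, β₀ = 1.452

The normal system MᵀWM·[β₁, β₀]ᵀ = MᵀWy is [[296, 50]; [50, 10]]·[β₁, β₀]ᵀ = [330, 58]ᵀ.
Eliminating β₀: 10·(row 1) − 50·(row 2) gives 460·β₁ = 10·330 − 50·58 = 400, so β₁ = 20/23.
Then β₀ = (58 − 50·(20/23))/10 = 167/115.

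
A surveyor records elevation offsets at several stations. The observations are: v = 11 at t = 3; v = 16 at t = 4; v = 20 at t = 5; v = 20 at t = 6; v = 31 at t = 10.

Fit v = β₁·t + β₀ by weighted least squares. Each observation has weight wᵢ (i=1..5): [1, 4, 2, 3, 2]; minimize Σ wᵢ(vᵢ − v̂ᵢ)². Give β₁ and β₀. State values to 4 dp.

β₁ = 2.5608, β₀ = 5.4524

The normal equations are: 431·β₁ + 67·β₀ = 1469;  67·β₁ + 12·β₀ = 237.
Determinant 431·12 − 67² = 683.
β₁ = (1469·12 − 67·237)/683 = 1749/683; β₀ = (431·237 − 67·1469)/683 = 3724/683.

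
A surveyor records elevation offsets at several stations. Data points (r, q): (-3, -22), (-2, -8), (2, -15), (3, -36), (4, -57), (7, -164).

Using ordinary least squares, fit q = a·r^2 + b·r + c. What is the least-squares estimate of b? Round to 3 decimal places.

The normal equations are: 2851·a + 407·b + 91·c = -9562;  407·a + 91·b + 11·c = -1432;  91·a + 11·b + 6·c = -302.
(Σr^2·r^2 = 2851, Σr^2·r = 407, Σr^2 = 91, Σr·r = 91, Σr = 11, Σ1 = 6, Σr^2·q = -9562, Σr·q = -1432, Σq = -302.)
Row-reducing yields a = -425765/139512, b = -286355/139512, c = -3307/11626.

b = -2.053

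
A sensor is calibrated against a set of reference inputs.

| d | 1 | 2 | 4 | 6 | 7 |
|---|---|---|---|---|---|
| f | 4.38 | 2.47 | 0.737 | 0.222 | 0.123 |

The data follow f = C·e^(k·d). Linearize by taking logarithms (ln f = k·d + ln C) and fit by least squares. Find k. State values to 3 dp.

With ln fᵢ as the transformed response and dᵢ as the regressor:
Σd = 20.0000, Σ(d)² = 106.0000, Σln f = -1.5245, Σd·ln f = -21.6346.
Normal system: [[106.0000, 20.0000]; [20.0000, 5]]·[k, ln C]ᵀ = [-21.6346, -1.5245]ᵀ.
Solving (det = 130.0000): k = -0.59756, ln C = 2.08531.

k = -0.598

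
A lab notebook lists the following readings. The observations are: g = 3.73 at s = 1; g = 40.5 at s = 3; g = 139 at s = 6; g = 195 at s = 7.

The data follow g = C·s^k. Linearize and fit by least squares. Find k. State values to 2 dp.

Let Y = ln g. Fitting Y = k·ln s + ln C by least squares:
Over the data: Σln s = 4.8363, Σ(ln s)² = 8.2039, Σln g = 15.2252, Σln s·ln g = 23.1685.
Normal system: [[8.2039, 4.8363]; [4.8363, 4]]·[k, ln C]ᵀ = [23.1685, 15.2252]ᵀ.
Δ = 8.2039·4 − (4.8363)² = 9.4260; k = (23.1685·4 − 4.8363·15.2252)/9.4260 = 2.02000, ln C = (8.2039·15.2252 − 4.8363·23.1685)/9.4260 = 1.36398.

k = 2.02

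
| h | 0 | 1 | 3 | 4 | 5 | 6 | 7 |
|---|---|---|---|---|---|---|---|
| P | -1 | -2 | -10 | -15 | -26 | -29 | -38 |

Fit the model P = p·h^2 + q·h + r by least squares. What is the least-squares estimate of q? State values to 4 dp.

Forming MᵀM = [[4660, 776, 136]; [776, 136, 26]; [136, 26, 7]] and MᵀP = [-3888, -662, -121]ᵀ gives MᵀM·[p, q, r]ᵀ = MᵀP.
Row-reducing yields p = -442/903, q = -1832/903, r = -31/129.

q = -2.0288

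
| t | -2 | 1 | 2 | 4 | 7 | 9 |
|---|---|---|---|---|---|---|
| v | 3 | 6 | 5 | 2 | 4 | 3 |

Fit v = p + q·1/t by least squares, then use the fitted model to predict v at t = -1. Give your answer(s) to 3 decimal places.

Normal-equation sums: Σ1 = 6, Σ1/t = 379/252, Σ1/t·1/t = 101305/63504.
And Σv = 23, Σ1/t·v = 353/42.
MᵀM·[p, q]ᵀ = Mᵀv becomes [[6, 379/252]; [379/252, 101305/63504]]·[p, q]ᵀ = [23, 353/42]ᵀ.
det = 6·(101305/63504) − (379/252)² = 464189/63504.
p = (23·(101305/63504) − (379/252)·(353/42))/(464189/63504) = 1527293/464189; q = (6·(353/42) − (379/252)·23)/(464189/63504) = 1005732/464189.
At t = -1: v̂ = (1527293/464189)·(1) + (1005732/464189)·(-1) = 521561/464189.

v̂ = 1.124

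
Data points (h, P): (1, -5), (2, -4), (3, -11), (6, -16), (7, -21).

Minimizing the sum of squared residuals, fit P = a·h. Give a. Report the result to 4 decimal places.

Sums needed: Σh·h = 99.
Right-hand side: Σh·P = -289.
So AᵀA·[a]ᵀ = AᵀP: [[99]]·[a]ᵀ = [-289]ᵀ.
Hence a = -289 / 99 ≈ -2.91919.

a = -2.9192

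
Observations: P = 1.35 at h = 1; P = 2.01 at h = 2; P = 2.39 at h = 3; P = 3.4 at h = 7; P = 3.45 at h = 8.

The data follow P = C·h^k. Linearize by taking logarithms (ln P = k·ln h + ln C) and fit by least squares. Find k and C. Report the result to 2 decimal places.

k = 0.45, C = 1.41

Taking logs, ln P = k·ln h + ln C, so regress ln P on ln h.
Σln h = 5.8171, Σ(ln h)² = 9.7980, Σln P = 4.3317, Σln h·ln P = 6.3976.
Normal system: [[9.7980, 5.8171]; [5.8171, 5]]·[k, ln C]ᵀ = [6.3976, 4.3317]ᵀ.
Solving (det = 15.1514): k = 0.44815, ln C = 0.34495, so C = exp(0.34495) = 1.41191.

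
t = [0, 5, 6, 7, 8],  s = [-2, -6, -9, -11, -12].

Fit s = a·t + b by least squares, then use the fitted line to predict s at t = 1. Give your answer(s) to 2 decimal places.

The normal equations are: 174·a + 26·b = -257;  26·a + 5·b = -40.
det = 174·5 − 26² = 194.
a = ((-257)·5 − 26·(-40))/194 = -245/194; b = (174·(-40) − 26·(-257))/194 = -139/97.
At t = 1: ŝ = (-245/194)·(1) + (-139/97)·(1) = -523/194.

ŝ = -2.70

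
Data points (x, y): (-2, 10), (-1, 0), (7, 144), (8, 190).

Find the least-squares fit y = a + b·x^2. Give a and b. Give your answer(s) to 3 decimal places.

Entries of AᵀA: Σ1 = 4, Σx^2 = 118, Σx^2·x^2 = 6514.
Moment sums: Σy = 344, Σx^2·y = 19256.
Normal equations: [[4, 118]; [118, 6514]]·[a, b]ᵀ = [344, 19256]ᵀ.
Eliminating b: 6514·(row 1) − 118·(row 2) gives 12132·a = 6514·344 − 118·19256 = -31392, so a = -872/337.
Then b = (19256 − 118·(-872/337))/6514 = 1012/337.

a = -2.588, b = 3.003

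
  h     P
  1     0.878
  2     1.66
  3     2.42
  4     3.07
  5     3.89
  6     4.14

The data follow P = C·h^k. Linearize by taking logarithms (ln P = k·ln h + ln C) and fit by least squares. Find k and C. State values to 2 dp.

With ln Pᵢ as the transformed response and ln hᵢ as the regressor:
Σln h = 6.5793, Σ(ln h)² = 9.4099, Σln P = 5.1613, Σln h·ln P = 7.6090.
Equations: 9.4099·k + 6.5793·ln C = 7.6090;  6.5793·k + 6·ln C = 5.1613.
Slope k = (n·Σln h·ln P − Σln h·Σln P)/(n·Σ(ln h)² − (Σln h)²) = (6·7.6090 − 6.5793·5.1613)/13.1729 = 0.88795; ln C = (Σln P − k·Σln h)/n = -0.11346, so C = exp(-0.11346) = 0.89274.

k = 0.89, C = 0.89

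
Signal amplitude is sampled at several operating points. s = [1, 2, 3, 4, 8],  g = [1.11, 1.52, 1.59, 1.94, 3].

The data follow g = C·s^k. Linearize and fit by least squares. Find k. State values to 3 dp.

k = 0.463

Let Y = ln g. Fitting Y = k·ln s + ln C by least squares:
XᵀX = [[7.9333, 5.2575]; [5.2575, 5]], rhs = [4.0029, 2.7481]ᵀ  (here Σln s = 5.2575, Σ(ln s)² = 7.9333, Σln g = 2.7481, Σln s·ln g = 4.0029).
Solving (det = 12.0252): k = 0.46288, ln C = 0.06290.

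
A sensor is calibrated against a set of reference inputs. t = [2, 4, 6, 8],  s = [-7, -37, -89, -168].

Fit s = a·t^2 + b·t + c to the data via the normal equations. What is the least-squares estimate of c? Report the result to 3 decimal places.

c = -2.750

Normal-equation sums: Σt^2·t^2 = 5664, Σt^2·t = 800, Σt^2 = 120, Σt·t = 120, Σt = 20, Σ1 = 4.
And Σt^2·s = -14576, Σt·s = -2040, Σs = -301.
XᵀX·[a, b, c]ᵀ = Xᵀs becomes [[5664, 800, 120]; [800, 120, 20]; [120, 20, 4]]·[a, b, c]ᵀ = [-14576, -2040, -301]ᵀ.
Solving the 3×3 system (Gaussian elimination) gives a = -49/16, b = 31/8, c = -11/4.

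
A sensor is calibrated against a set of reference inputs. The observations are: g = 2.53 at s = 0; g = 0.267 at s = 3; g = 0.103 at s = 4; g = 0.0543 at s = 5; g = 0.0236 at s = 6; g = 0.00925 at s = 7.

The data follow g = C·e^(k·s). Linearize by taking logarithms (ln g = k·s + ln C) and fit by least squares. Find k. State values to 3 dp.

k = -0.795

With ln gᵢ as the transformed response and sᵢ as the regressor:
Over the data: Σs = 25.0000, Σ(s)² = 135.0000, Σln g = -14.0082, Σs·ln g = -82.8808.
Normal system: [[135.0000, 25.0000]; [25.0000, 6]]·[k, ln C]ᵀ = [-82.8808, -14.0082]ᵀ.
Solving (det = 185.0000): k = -0.79503, ln C = 0.97791.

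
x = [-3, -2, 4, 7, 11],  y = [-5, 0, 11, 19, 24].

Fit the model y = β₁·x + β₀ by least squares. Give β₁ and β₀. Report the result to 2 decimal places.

β₁ = 2.05, β₀ = 2.83

The normal equations are: 199·β₁ + 17·β₀ = 456;  17·β₁ + 5·β₀ = 49.
(Σx·x = 199, Σx = 17, Σ1 = 5, Σx·y = 456, Σy = 49.)
Determinant 199·5 − 17² = 706.
β₁ = (456·5 − 17·49)/706 = 1447/706; β₀ = (199·49 − 17·456)/706 = 1999/706.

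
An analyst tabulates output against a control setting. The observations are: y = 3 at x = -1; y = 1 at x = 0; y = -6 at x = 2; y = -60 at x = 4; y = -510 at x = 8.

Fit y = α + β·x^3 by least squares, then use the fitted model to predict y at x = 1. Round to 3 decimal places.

Setting ∂/∂α … = 0 gives: 5·α + 583·β = -572;  583·α + 266305·β = -265011.
det = 5·266305 − 583² = 991636.
α = ((-572)·266305 − 583·(-265011))/991636 = 2174953/991636; β = (5·(-265011) − 583·(-572))/991636 = -991579/991636.
At x = 1: ŷ = (2174953/991636)·(1) + (-991579/991636)·(1) = 591687/495818.

ŷ = 1.193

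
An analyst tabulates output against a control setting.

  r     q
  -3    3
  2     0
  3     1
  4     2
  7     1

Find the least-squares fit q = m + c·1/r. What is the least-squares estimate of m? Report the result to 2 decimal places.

Sums needed: Σ1 = 5, Σ1/r = 25/28, Σ1/r·1/r = 3917/7056.
Right-hand side: Σq = 7, Σ1/r·q = -1/42.
So MᵀM·[m, c]ᵀ = Mᵀq: [[5, 25/28]; [25/28, 3917/7056]]·[m, c]ᵀ = [7, -1/42]ᵀ.
Determinant 5·(3917/7056) − (25/28)² = 1745/882.
m = (7·(3917/7056) − (25/28)·(-1/42))/(1745/882) = 27569/13960; c = (5·(-1/42) − (25/28)·7)/(1745/882) = -2247/698.

m = 1.97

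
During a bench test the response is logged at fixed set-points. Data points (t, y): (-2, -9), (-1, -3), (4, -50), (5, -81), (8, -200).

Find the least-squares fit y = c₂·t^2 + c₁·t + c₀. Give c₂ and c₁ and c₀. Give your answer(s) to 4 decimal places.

c₂ = -3.0156, c₁ = -0.9267, c₀ = 0.3379

From the data, Σt^2·t^2 = 4994, Σt^2·t = 692, Σt^2 = 110, Σt·t = 110, Σt = 14, Σ1 = 5.
Moment sums: Σt^2·y = -15664, Σt·y = -2184, Σy = -343.
Inverting the 3×3 Gram matrix, [c₂, c₁, c₀]ᵀ = [-43705/14493, -4477/4831, 4897/14493]ᵀ.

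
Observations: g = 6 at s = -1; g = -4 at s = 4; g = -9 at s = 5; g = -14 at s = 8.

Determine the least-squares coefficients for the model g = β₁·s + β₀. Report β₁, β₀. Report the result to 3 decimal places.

The normal system XᵀX·[β₁, β₀]ᵀ = Xᵀg is [[106, 16]; [16, 4]]·[β₁, β₀]ᵀ = [-179, -21]ᵀ.
Δ = 106·4 − 16² = 168.
β₁ = ((-179)·4 − 16·(-21))/168 = -95/42; β₀ = (106·(-21) − 16·(-179))/168 = 319/84.

β₁ = -2.262, β₀ = 3.798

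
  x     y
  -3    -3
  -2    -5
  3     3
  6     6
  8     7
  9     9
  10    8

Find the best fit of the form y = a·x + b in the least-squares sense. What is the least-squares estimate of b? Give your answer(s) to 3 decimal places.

b = -0.979

Normal-equation sums: Σx·x = 303, Σx = 31, Σ1 = 7.
Right-hand side: Σx·y = 281, Σy = 25.
det = 303·7 − 31² = 1160.
a = (281·7 − 31·25)/1160 = 149/145; b = (303·25 − 31·281)/1160 = -142/145.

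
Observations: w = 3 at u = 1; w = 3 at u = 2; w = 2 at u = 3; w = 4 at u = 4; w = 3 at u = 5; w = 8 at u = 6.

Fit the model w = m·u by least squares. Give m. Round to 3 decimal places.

Compute the Gram sums: Σu·u = 91.
Right-hand side: Σu·w = 94.
m = 94/91 = 1.03297.

m = 1.033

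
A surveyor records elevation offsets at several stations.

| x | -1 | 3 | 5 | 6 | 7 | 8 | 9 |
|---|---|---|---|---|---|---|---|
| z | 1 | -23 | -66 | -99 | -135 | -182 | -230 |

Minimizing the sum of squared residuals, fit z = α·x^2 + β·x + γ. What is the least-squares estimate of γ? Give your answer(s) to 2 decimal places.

From the data, Σx^2·x^2 = 15061, Σx^2·x = 1951, Σx^2 = 265, Σx·x = 265, Σx = 37, Σ1 = 7.
Right-hand side: Σx^2·z = -42313, Σx·z = -5465, Σz = -734.
AᵀA·[α, β, γ]ᵀ = Aᵀz becomes [[15061, 1951, 265]; [1951, 265, 37]; [265, 37, 7]]·[α, β, γ]ᵀ = [-42313, -5465, -734]ᵀ.
Row-reducing yields α = -5883/2002, β = 8243/18018, γ = 35768/9009.

γ = 3.97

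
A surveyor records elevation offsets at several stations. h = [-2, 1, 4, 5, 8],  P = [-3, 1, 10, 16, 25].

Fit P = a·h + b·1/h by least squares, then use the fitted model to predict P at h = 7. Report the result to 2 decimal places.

From the data, Σh·h = 110, Σh·1/h = 5, Σ1/h·1/h = 2189/1600.
Moment sums: Σh·P = 327, Σ1/h·P = 453/40.
MᵀM·[a, b]ᵀ = MᵀP becomes [[110, 5]; [5, 2189/1600]]·[a, b]ᵀ = [327, 453/40]ᵀ.
Eliminating b: (2189/1600)·(row 1) − 5·(row 2) gives (20079/160)·a = (2189/1600)·327 − 5·(453/40) = 625203/1600, so a = 69467/22310.
Then b = ((453/40) − 5·(69467/22310))/(2189/1600) = -6920/2231.
At h = 7: P̂ = (69467/22310)·(7) + (-6920/2231)·(1/7) = 3334683/156170.

P̂ = 21.35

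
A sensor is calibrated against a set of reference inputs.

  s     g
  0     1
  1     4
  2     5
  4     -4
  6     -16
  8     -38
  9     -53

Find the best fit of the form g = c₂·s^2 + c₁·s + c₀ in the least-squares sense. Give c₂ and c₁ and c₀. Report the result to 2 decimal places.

c₂ = -1.01, c₁ = 3.04, c₀ = 1.62

Compute the Gram sums: Σs^2·s^2 = 12226, Σs^2·s = 1530, Σs^2 = 202, Σs·s = 202, Σs = 30, Σ1 = 7.
Moment sums: Σs^2·g = -7341, Σs·g = -879, Σg = -101.
Inverting the 3×3 Gram matrix, [c₂, c₁, c₀]ᵀ = [-50155/49764, 50459/16588, 1549/957]ᵀ.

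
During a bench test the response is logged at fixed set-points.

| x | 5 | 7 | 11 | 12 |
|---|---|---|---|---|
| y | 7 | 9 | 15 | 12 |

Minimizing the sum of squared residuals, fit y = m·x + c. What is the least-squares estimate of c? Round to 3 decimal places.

The normal system MᵀM·[m, c]ᵀ = Mᵀy is [[339, 35]; [35, 4]]·[m, c]ᵀ = [407, 43]ᵀ.
Determinant 339·4 − 35² = 131.
m = (407·4 − 35·43)/131 = 123/131; c = (339·43 − 35·407)/131 = 332/131.

c = 2.534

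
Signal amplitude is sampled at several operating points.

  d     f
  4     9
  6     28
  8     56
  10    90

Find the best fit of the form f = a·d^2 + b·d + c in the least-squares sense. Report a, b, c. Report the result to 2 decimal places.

Compute the Gram sums: Σd^2·d^2 = 15648, Σd^2·d = 1792, Σd^2 = 216, Σd·d = 216, Σd = 28, Σ1 = 4.
And Σd^2·f = 13736, Σd·f = 1552, Σf = 183.
Normal equations: [[15648, 1792, 216]; [1792, 216, 28]; [216, 28, 4]]·[a, b, c]ᵀ = [13736, 1552, 183]ᵀ.
Row-reducing yields a = 15/16, b = 17/40, c = -157/20.

a = 0.94, b = 0.43, c = -7.85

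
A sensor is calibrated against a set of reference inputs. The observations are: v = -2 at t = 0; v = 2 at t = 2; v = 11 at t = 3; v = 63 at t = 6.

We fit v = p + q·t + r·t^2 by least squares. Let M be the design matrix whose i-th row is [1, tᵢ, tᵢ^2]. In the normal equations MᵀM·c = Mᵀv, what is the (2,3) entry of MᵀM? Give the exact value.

251

Row 2 ↔ basis t, column 3 ↔ basis t^2, so (MᵀM)_{2,3} = Σᵢ (t)·(t^2) = (0)·(0) + (2)·(4) + (3)·(9) + (6)·(36) = 251.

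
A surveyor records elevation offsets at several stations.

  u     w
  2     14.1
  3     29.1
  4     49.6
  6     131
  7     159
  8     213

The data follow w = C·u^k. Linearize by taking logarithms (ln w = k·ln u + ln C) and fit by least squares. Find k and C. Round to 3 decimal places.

k = 1.992, C = 3.382

Taking logs, ln w = k·ln u + ln C, so regress ln w on ln u.
Σln u = 8.9952, Σ(ln u)² = 14.9303, Σln w = 25.2263, Σln u·ln w = 40.6967.
Equations: 14.9303·k + 8.9952·ln C = 40.6967;  8.9952·k + 6·ln C = 25.2263.
Solving (det = 8.6686): k = 1.99174, ln C = 1.21837, so C = exp(1.21837) = 3.38168.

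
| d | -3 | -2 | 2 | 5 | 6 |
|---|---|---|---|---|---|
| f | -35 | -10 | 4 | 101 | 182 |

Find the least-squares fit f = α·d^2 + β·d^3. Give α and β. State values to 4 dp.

α = -0.8840, β = 0.9886

The normal equations are: 2034·α + 10658·β = 8738;  10658·α + 63138·β = 52994.
det = 2034·63138 − 10658² = 14829728.
α = (8738·63138 − 10658·52994)/14829728 = -409694/463429; β = (2034·52994 − 10658·8738)/14829728 = 458131/463429.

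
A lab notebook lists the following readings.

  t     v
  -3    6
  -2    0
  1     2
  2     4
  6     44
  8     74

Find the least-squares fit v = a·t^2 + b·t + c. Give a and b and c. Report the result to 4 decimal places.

The normal equations are: 5506·a + 702·b + 118·c = 6392;  702·a + 118·b + 12·c = 848;  118·a + 12·b + 6·c = 130.
(Σt^2·t^2 = 5506, Σt^2·t = 702, Σt^2 = 118, Σt·t = 118, Σt = 12, Σ1 = 6, Σt^2·v = 6392, Σt·v = 848, Σv = 130.)
Inverting the 3×3 Gram matrix, [a, b, c]ᵀ = [64885/61699, 64283/61699, -6166/5609]ᵀ.

a = 1.0516, b = 1.0419, c = -1.0993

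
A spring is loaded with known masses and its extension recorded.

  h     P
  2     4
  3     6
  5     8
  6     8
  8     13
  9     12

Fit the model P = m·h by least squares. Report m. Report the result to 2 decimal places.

m = 1.49

Forming MᵀM = [[219]] and MᵀP = [326]ᵀ gives MᵀM·[m]ᵀ = MᵀP.
m = 326/219 = 1.48858.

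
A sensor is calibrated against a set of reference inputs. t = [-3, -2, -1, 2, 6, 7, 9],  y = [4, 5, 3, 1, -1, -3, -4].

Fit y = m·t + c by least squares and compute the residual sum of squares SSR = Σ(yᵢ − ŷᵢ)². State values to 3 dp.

SSR = 2.465

With design matrix X, XᵀX = [[184, 18]; [18, 7]] and Xᵀy = [-86, 5]ᵀ.
Eliminating c: 7·(row 1) − 18·(row 2) gives 964·m = 7·(-86) − 18·5 = -692, so m = -173/241.
Then c = (5 − 18·(-173/241))/7 = 617/241.
Residuals: -172/241, 242/241, -67/241, -30/241, 180/241, -129/241, -24/241; SSR = 594/241.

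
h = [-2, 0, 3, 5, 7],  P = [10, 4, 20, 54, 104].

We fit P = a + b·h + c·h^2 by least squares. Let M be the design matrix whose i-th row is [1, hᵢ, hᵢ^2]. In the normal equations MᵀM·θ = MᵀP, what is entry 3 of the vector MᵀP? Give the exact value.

Entry 3 ↔ basis h^2, so (MᵀP)_{3} = Σᵢ (h^2)·Pᵢ = (4)·(10) + (0)·(4) + (9)·(20) + (25)·(54) + (49)·(104) = 6666.

6666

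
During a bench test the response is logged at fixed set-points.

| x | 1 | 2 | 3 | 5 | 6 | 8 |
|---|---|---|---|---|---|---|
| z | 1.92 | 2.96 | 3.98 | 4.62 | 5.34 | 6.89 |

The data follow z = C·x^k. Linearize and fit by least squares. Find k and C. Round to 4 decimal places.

k = 0.5814, C = 1.9562

Let Y = ln z. Fitting Y = k·ln x + ln C by least squares:
XᵀX = [[11.8122, 7.2724]; [7.2724, 6]], rhs = [11.7478, 8.2545]ᵀ  (here Σln x = 7.2724, Σ(ln x)² = 11.8122, Σln z = 8.2545, Σln x·ln z = 11.7478).
Slope k = (n·Σln x·ln z − Σln x·Σln z)/(n·Σ(ln x)² − (Σln x)²) = (6·11.7478 − 7.2724·8.2545)/17.9853 = 0.58143; ln C = (Σln z − k·Σln x)/n = 0.67102, so C = exp(0.67102) = 1.95623.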